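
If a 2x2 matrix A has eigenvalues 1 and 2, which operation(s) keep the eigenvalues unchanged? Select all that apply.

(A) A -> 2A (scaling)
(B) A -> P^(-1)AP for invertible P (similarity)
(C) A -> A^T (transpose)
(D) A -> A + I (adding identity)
B and C

Eigenvalues are preserved by:
1. Similarity transformations: A -> P^(-1)AP (same characteristic polynomial)
2. Transpose: A^T has the same eigenvalues as A

Eigenvalues are NOT preserved by:
- Adding identity: eigenvalues become 1+1, 2+1
- Scaling: eigenvalues become 2, 4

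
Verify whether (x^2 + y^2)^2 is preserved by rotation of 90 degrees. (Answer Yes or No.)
Yes

Applying rotation by 90 degrees: x' = x*cos(90 degrees) - y*sin(90 degrees) = -y, y' = x*sin(90 degrees) + y*cos(90 degrees) = x

Substituting into (x^2 + y^2)^2:
((-y)^2 + (x)^2)^2
= x^4 + 2x^2y^2 + y^4 = (x^2 + y^2)^2

This equals the original expression (x^2 + y^2)^2, so it IS invariant.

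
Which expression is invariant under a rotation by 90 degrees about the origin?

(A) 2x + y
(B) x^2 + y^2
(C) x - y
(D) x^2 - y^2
B

A rotation by 90 degrees sends (x, y) to (-y, x).
Substitute the transformed coordinates into each option and compare with the original:
(A) 2x + y  ->  2(-y) + (x) = x - 2y   [differs from 2x + y: not invariant]
(B) x^2 + y^2  ->  (-y)^2 + (x)^2 = x^2 + y^2   [equals x^2 + y^2: invariant]
(C) x - y  ->  (-y) - (x) = -x - y   [differs from x - y: not invariant]
(D) x^2 - y^2  ->  (-y)^2 - (x)^2 = -x^2 + y^2   [differs from x^2 - y^2: not invariant]

Only option (B), x^2 + y^2, is unchanged by the transformation.
Geometrically, x^2 + y^2 is the squared distance from the origin, which every rotation about the origin preserves.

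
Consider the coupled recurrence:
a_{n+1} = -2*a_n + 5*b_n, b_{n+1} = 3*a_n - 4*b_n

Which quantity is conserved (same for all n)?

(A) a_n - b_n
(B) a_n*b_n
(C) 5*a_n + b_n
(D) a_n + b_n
D

Replace a_n by a_{n+1} = -2*a_n + 5*b_n and b_n by b_{n+1} = 3*a_n - 4*b_n in each option and simplify:
(A) a_n - b_n  ->  (-2*a_n + 5*b_n) - (3*a_n - 4*b_n) = -5*a_n + 9*b_n   [not conserved]
(B) a_n*b_n  ->  (-2*a_n + 5*b_n)*(3*a_n - 4*b_n) = -6*a_n^2 + 23*a_n*b_n - 20*b_n^2   [not conserved]
(C) 5*a_n + b_n  ->  5*(-2*a_n + 5*b_n) + (3*a_n - 4*b_n) = -7*a_n + 21*b_n   [not conserved]
(D) a_n + b_n  ->  (-2*a_n + 5*b_n) + (3*a_n - 4*b_n) = a_n + b_n   [conserved]

Only (D) a_n + b_n returns to itself after one step, so it is the conserved quantity.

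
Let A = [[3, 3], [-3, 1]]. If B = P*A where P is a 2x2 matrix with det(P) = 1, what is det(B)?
12

By the multiplicative property of determinants, det(B) = det(P*A) = det(P) * det(A) = det(A),
so the determinant is invariant under multiplication by any determinant-1 matrix; we just need det(A).

det(A) = (3)(1) - (3)(-3) = 3 - (-9) = 12

Therefore det(B) = 1 * 12 = 12.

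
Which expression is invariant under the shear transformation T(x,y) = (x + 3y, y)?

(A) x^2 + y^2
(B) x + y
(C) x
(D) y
D

Under the shear T(x,y) = (x + 3y, y):
Substitute the transformed coordinates into each option and compare with the original:
(A) x^2 + y^2  ->  (x + 3y)^2 + (y)^2 = x^2 + 6xy + 10y^2   [differs from x^2 + y^2: not invariant]
(B) x + y  ->  (x + 3y) + (y) = x + 4y   [differs from x + y: not invariant]
(C) x  ->  (x + 3y) = x + 3y   [differs from x: not invariant]
(D) y  ->  (y) = y   [equals y: invariant]

Only option (D), y, is unchanged by the transformation.
A horizontal shear moves points parallel to the x-axis, so the y-coordinate (and any function of y alone) is unchanged.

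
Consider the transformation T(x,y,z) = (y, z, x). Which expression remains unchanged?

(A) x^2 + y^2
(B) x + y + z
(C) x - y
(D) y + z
B

Apply T(x,y,z) = (y, z, x) to each option, i.e. replace (x, y, z) by the transformed coordinates.
Substitute the transformed coordinates into each option and compare with the original:
(A) x^2 + y^2  ->  (y)^2 + (z)^2 = y^2 + z^2   [differs from x^2 + y^2: not invariant]
(B) x + y + z  ->  (y) + (z) + (x) = x + y + z   [equals x + y + z: invariant]
(C) x - y  ->  (y) - (z) = y - z   [differs from x - y: not invariant]
(D) y + z  ->  (z) + (x) = x + z   [differs from y + z: not invariant]

Only option (B), x + y + z, is unchanged by the transformation.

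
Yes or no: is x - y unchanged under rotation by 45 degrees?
No

Applying rotation by 45 degrees: x' = x*cos(45 degrees) - y*sin(45 degrees) = sqrt(2)x/2 - sqrt(2)y/2, y' = x*sin(45 degrees) + y*cos(45 degrees) = sqrt(2)x/2 + sqrt(2)y/2

Substituting into x - y:
(sqrt(2)x/2 - sqrt(2)y/2) - (sqrt(2)x/2 + sqrt(2)y/2)
= -sqrt(2)y

This differs from the original expression x - y, so it is NOT invariant.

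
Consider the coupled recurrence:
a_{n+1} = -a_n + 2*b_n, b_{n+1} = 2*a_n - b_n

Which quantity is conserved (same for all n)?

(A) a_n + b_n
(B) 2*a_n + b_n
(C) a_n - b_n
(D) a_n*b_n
A

Replace a_n by a_{n+1} = -a_n + 2*b_n and b_n by b_{n+1} = 2*a_n - b_n in each option and simplify:
(A) a_n + b_n  ->  (-a_n + 2*b_n) + (2*a_n - b_n) = a_n + b_n   [conserved]
(B) 2*a_n + b_n  ->  2*(-a_n + 2*b_n) + (2*a_n - b_n) = 3*b_n   [not conserved]
(C) a_n - b_n  ->  (-a_n + 2*b_n) - (2*a_n - b_n) = -3*a_n + 3*b_n   [not conserved]
(D) a_n*b_n  ->  (-a_n + 2*b_n)*(2*a_n - b_n) = -2*a_n^2 + 5*a_n*b_n - 2*b_n^2   [not conserved]

Only (A) a_n + b_n returns to itself after one step, so it is the conserved quantity.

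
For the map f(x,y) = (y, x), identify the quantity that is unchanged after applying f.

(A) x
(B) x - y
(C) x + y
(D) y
C

For f(x,y) = (y, x):
After applying f: x' = y, y' = x. So x' + y' = y + x = x + y.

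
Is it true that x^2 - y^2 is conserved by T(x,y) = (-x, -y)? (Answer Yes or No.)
Yes

Substitute T(x,y) = (-x, -y) into the expression and compare with the original.

Original: x^2 - y^2
After applying T: (-x)^2 - (-y)^2 = x^2 - y^2

This is identical to the original x^2 - y^2, so the expression is invariant.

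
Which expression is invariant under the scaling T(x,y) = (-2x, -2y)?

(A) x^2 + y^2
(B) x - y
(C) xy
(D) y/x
D

Under the uniform scaling T(x,y) = (-2x, -2y):
Substitute the transformed coordinates into each option and compare with the original:
(A) x^2 + y^2  ->  (-2x)^2 + (-2y)^2 = 4x^2 + 4y^2   [differs from x^2 + y^2: not invariant]
(B) x - y  ->  (-2x) - (-2y) = -2x + 2y   [differs from x - y: not invariant]
(C) xy  ->  (-2x)(-2y) = 4xy   [differs from xy: not invariant]
(D) y/x  ->  (-2y)/(-2x) = y/x   [equals y/x: invariant]

Only option (D), y/x, is unchanged by the transformation.
The common factor -2 cancels in a ratio of coordinates, while sums, products and sums of squares pick up factors of -2 or 4.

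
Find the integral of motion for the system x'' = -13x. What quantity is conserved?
E = (x')^2 + 13x^2

Multiply the equation by x':
x' * x'' = -13x * x'
The left side is d/dt[(x')^2/2] and the right side is d/dt[-13x^2/2], so
d/dt[(x')^2/2 + 13x^2/2] = 0, i.e. (x')^2/2 + 13x^2/2 = constant.
Multiplying by 2, the integral of motion is E = (x')^2 + 13x^2.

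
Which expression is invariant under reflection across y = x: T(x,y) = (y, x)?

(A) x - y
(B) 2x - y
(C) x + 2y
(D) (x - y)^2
D

The map is reflection across y = x: T(x,y) = (y, x).
Substitute the transformed coordinates into each option and compare with the original:
(A) x - y  ->  (y) - (x) = -x + y   [differs from x - y: not invariant]
(B) 2x - y  ->  2(y) - (x) = -x + 2y   [differs from 2x - y: not invariant]
(C) x + 2y  ->  (y) + 2(x) = 2x + y   [differs from x + 2y: not invariant]
(D) (x - y)^2  ->  ((y) - (x))^2 = x^2 - 2xy + y^2   [equals (x - y)^2: invariant]

Only option (D), (x - y)^2, is unchanged by the transformation.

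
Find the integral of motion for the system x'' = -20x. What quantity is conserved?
E = (x')^2 + 20x^2

Multiply the equation by x':
x' * x'' = -20x * x'
The left side is d/dt[(x')^2/2] and the right side is d/dt[-20x^2/2], so
d/dt[(x')^2/2 + 20x^2/2] = 0, i.e. (x')^2/2 + 20x^2/2 = constant.
Multiplying by 2, the integral of motion is E = (x')^2 + 20x^2.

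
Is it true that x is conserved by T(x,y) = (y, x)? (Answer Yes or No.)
No

Substitute T(x,y) = (y, x) into the expression and compare with the original.

Original: x
After applying T: (y) = y

This differs from the original x (difference: -x + y), so the expression is NOT invariant.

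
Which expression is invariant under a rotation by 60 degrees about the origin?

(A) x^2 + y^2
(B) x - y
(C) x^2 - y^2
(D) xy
A

A rotation by 60 degrees sends (x, y) to (x/2 - sqrt(3)y/2, sqrt(3)x/2 + y/2).
Substitute the transformed coordinates into each option and compare with the original:
(A) x^2 + y^2  ->  (x/2 - sqrt(3)y/2)^2 + (sqrt(3)x/2 + y/2)^2 = x^2 + y^2   [equals x^2 + y^2: invariant]
(B) x - y  ->  (x/2 - sqrt(3)y/2) - (sqrt(3)x/2 + y/2) = -sqrt(3)x/2 + x/2 - sqrt(3)y/2 - y/2   [differs from x - y: not invariant]
(C) x^2 - y^2  ->  (x/2 - sqrt(3)y/2)^2 - (sqrt(3)x/2 + y/2)^2 = -x^2/2 - sqrt(3)xy + y^2/2   [differs from x^2 - y^2: not invariant]
(D) xy  ->  (x/2 - sqrt(3)y/2)(sqrt(3)x/2 + y/2) = sqrt(3)x^2/4 - xy/2 - sqrt(3)y^2/4   [differs from xy: not invariant]

Only option (A), x^2 + y^2, is unchanged by the transformation.
Geometrically, x^2 + y^2 is the squared distance from the origin, which every rotation about the origin preserves.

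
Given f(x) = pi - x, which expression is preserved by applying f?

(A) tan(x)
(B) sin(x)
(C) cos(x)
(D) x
B

For f(x) = pi - x:
sin(pi - x) = sin(x), so sine is invariant under this transformation.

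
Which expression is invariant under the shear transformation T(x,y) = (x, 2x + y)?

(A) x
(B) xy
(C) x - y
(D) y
A

Under the shear T(x,y) = (x, 2x + y):
Substitute the transformed coordinates into each option and compare with the original:
(A) x  ->  (x) = x   [equals x: invariant]
(B) xy  ->  (x)(2x + y) = 2x^2 + xy   [differs from xy: not invariant]
(C) x - y  ->  (x) - (2x + y) = -x - y   [differs from x - y: not invariant]
(D) y  ->  (2x + y) = 2x + y   [differs from y: not invariant]

Only option (A), x, is unchanged by the transformation.
A vertical shear moves points parallel to the y-axis, so the x-coordinate (and any function of x alone) is unchanged.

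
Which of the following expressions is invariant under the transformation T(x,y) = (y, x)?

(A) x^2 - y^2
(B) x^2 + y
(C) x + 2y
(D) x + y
D

An expression E(x,y) is invariant under T if E(T(x,y)) = E(x,y). Here T(x,y) = (y, x).
Substitute the transformed coordinates into each option and compare with the original:
(A) x^2 - y^2  ->  (y)^2 - (x)^2 = -x^2 + y^2   [differs from x^2 - y^2: not invariant]
(B) x^2 + y  ->  (y)^2 + (x) = x + y^2   [differs from x^2 + y: not invariant]
(C) x + 2y  ->  (y) + 2(x) = 2x + y   [differs from x + 2y: not invariant]
(D) x + y  ->  (y) + (x) = x + y   [equals x + y: invariant]

Only option (D), x + y, is unchanged by the transformation.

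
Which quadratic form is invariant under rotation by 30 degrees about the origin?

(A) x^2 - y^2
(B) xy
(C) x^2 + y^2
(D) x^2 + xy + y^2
C

Rotation by 30 degrees sends (x, y) to (sqrt(3)x/2 - y/2, x/2 + sqrt(3)y/2).
Substitute the transformed coordinates into each option and compare with the original:
(A) x^2 - y^2  ->  (sqrt(3)x/2 - y/2)^2 - (x/2 + sqrt(3)y/2)^2 = x^2/2 - sqrt(3)xy - y^2/2   [differs from x^2 - y^2: not invariant]
(B) xy  ->  (sqrt(3)x/2 - y/2)(x/2 + sqrt(3)y/2) = sqrt(3)x^2/4 + xy/2 - sqrt(3)y^2/4   [differs from xy: not invariant]
(C) x^2 + y^2  ->  (sqrt(3)x/2 - y/2)^2 + (x/2 + sqrt(3)y/2)^2 = x^2 + y^2   [equals x^2 + y^2: invariant]
(D) x^2 + xy + y^2  ->  (sqrt(3)x/2 - y/2)^2 + (sqrt(3)x/2 - y/2)(x/2 + sqrt(3)y/2) + (x/2 + sqrt(3)y/2)^2 = sqrt(3)x^2/4 + x^2 + xy/2 - sqrt(3)y^2/4 + y^2   [differs from x^2 + xy + y^2: not invariant]

Only option (C), x^2 + y^2, is unchanged by the transformation.
x^2 + y^2 is the squared distance from the origin, which rotations preserve.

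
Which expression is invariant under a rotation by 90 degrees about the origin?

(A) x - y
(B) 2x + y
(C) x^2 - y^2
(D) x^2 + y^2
D

A rotation by 90 degrees sends (x, y) to (-y, x).
Substitute the transformed coordinates into each option and compare with the original:
(A) x - y  ->  (-y) - (x) = -x - y   [differs from x - y: not invariant]
(B) 2x + y  ->  2(-y) + (x) = x - 2y   [differs from 2x + y: not invariant]
(C) x^2 - y^2  ->  (-y)^2 - (x)^2 = -x^2 + y^2   [differs from x^2 - y^2: not invariant]
(D) x^2 + y^2  ->  (-y)^2 + (x)^2 = x^2 + y^2   [equals x^2 + y^2: invariant]

Only option (D), x^2 + y^2, is unchanged by the transformation.
Geometrically, x^2 + y^2 is the squared distance from the origin, which every rotation about the origin preserves.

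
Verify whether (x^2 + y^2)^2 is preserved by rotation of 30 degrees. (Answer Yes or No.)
Yes

Applying rotation by 30 degrees: x' = x*cos(30 degrees) - y*sin(30 degrees) = sqrt(3)x/2 - y/2, y' = x*sin(30 degrees) + y*cos(30 degrees) = x/2 + sqrt(3)y/2

Substituting into (x^2 + y^2)^2:
((sqrt(3)x/2 - y/2)^2 + (x/2 + sqrt(3)y/2)^2)^2
= x^4 + 2x^2y^2 + y^4 = (x^2 + y^2)^2

This equals the original expression (x^2 + y^2)^2, so it IS invariant.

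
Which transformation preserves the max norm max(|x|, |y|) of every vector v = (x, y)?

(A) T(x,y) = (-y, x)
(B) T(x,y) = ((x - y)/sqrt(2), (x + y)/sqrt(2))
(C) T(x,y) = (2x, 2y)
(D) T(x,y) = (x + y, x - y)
A

A transformation preserves a norm if ||T(v)|| = ||v|| for every v; a single vector where the norm changes rules an option out.

(A) T(x,y) = (-y, x): preserves the norm -- it only permutes the coordinates and/or flips signs, which leaves max(|x|, |y|) unchanged.
(B) T(x,y) = ((x - y)/sqrt(2), (x + y)/sqrt(2)): v = (1, 0) has norm max(|1|, |0|) = 1, but T(v) = (sqrt(2)/2, sqrt(2)/2) has norm sqrt(2)/2 -- not preserved.
(C) T(x,y) = (2x, 2y): v = (1, 0) has norm max(|1|, |0|) = 1, but T(v) = (2, 0) has norm 2 -- not preserved.
(D) T(x,y) = (x + y, x - y): v = (1, 1) has norm max(|1|, |1|) = 1, but T(v) = (2, 0) has norm 2 -- not preserved.

Therefore the answer is (A).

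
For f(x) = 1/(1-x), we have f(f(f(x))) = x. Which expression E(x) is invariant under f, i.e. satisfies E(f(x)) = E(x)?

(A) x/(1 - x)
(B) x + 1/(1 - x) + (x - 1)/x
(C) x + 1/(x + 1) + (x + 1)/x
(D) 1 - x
B

Replace x by f(x) = 1/(1 - x) in each option and simplify. As a quick numerical cross-check, also compare E(3) with E(f(3)) = E(-1/2).

(A) x/(1 - x)  ->  (1/(1 - x))/(1 - (1/(1 - x))) = -1/x; check: E(3) = -3/2 but E(-1/2) = -1/3.   [not invariant]
(B) x + 1/(1 - x) + (x - 1)/x  ->  (1/(1 - x)) + 1/(1 - (1/(1 - x))) + ((1/(1 - x)) - 1)/(1/(1 - x)), which simplifies back to x + 1/(1 - x) + (x - 1)/x; check: E(3) = 19/6, E(-1/2) = 19/6.   [invariant]
(C) x + 1/(x + 1) + (x + 1)/x  ->  (1/(1 - x)) + 1/((1/(1 - x)) + 1) + ((1/(1 - x)) + 1)/(1/(1 - x)) = (-x^3 + 6x^2 - 11x + 7)/(x^2 - 3x + 2); check: E(3) = 55/12 but E(-1/2) = 1/2.   [not invariant]
(D) 1 - x  ->  1 - (1/(1 - x)) = x/(x - 1); check: E(3) = -2 but E(-1/2) = 3/2.   [not invariant]

Only (B) is unchanged. Indeed f(f(x)) = 1/(1 - 1/(1-x)) = (1-x)/(-x) = (x-1)/x, so E(x) = x + f(x) + f(f(x)) is the sum over the whole 3-cycle; applying f just permutes the three terms cyclically (x -> f(x) -> f(f(x)) -> x), leaving the sum unchanged.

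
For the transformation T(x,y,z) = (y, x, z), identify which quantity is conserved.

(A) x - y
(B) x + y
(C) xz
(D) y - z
B

Apply T(x,y,z) = (y, x, z) to each option, i.e. replace (x, y, z) by the transformed coordinates.
Substitute the transformed coordinates into each option and compare with the original:
(A) x - y  ->  (y) - (x) = -x + y   [differs from x - y: not invariant]
(B) x + y  ->  (y) + (x) = x + y   [equals x + y: invariant]
(C) xz  ->  (y)(z) = yz   [differs from xz: not invariant]
(D) y - z  ->  (x) - (z) = x - z   [differs from y - z: not invariant]

Only option (B), x + y, is unchanged by the transformation.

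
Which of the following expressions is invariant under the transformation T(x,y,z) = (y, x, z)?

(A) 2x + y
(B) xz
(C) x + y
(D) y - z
C

Apply T(x,y,z) = (y, x, z) to each option, i.e. replace (x, y, z) by the transformed coordinates.
Substitute the transformed coordinates into each option and compare with the original:
(A) 2x + y  ->  2(y) + (x) = x + 2y   [differs from 2x + y: not invariant]
(B) xz  ->  (y)(z) = yz   [differs from xz: not invariant]
(C) x + y  ->  (y) + (x) = x + y   [equals x + y: invariant]
(D) y - z  ->  (x) - (z) = x - z   [differs from y - z: not invariant]

Only option (C), x + y, is unchanged by the transformation.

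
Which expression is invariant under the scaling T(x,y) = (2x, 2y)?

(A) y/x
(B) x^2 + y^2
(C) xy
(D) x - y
A

Under the uniform scaling T(x,y) = (2x, 2y):
Substitute the transformed coordinates into each option and compare with the original:
(A) y/x  ->  (2y)/(2x) = y/x   [equals y/x: invariant]
(B) x^2 + y^2  ->  (2x)^2 + (2y)^2 = 4x^2 + 4y^2   [differs from x^2 + y^2: not invariant]
(C) xy  ->  (2x)(2y) = 4xy   [differs from xy: not invariant]
(D) x - y  ->  (2x) - (2y) = 2x - 2y   [differs from x - y: not invariant]

Only option (A), y/x, is unchanged by the transformation.
The common factor 2 cancels in a ratio of coordinates, while sums, products and sums of squares pick up factors of 2 or 4.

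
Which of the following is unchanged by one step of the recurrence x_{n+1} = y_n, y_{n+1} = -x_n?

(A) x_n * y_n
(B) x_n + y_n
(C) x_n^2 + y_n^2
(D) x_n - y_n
C

For the recurrence x_{n+1} = y_n, y_{n+1} = -x_n:

x_{n+1}^2 + y_{n+1}^2 = y_n^2 + (-x_n)^2 = x_n^2 + y_n^2
The sum of squares is conserved (like energy in a harmonic oscillator).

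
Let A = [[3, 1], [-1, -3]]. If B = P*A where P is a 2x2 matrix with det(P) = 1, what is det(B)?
-8

By the multiplicative property of determinants, det(B) = det(P*A) = det(P) * det(A) = det(A),
so the determinant is invariant under multiplication by any determinant-1 matrix; we just need det(A).

det(A) = (3)(-3) - (1)(-1) = -9 - (-1) = -8

Therefore det(B) = 1 * (-8) = -8.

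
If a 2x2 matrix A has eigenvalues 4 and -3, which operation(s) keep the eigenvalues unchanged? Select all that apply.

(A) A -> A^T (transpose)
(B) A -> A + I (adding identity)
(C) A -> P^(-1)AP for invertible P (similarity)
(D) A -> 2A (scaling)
A and C

Eigenvalues are preserved by:
1. Similarity transformations: A -> P^(-1)AP (same characteristic polynomial)
2. Transpose: A^T has the same eigenvalues as A

Eigenvalues are NOT preserved by:
- Adding identity: eigenvalues become 4+1, -3+1
- Scaling: eigenvalues become 8, -6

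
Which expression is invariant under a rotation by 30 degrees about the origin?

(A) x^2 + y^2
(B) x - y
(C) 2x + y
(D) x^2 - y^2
A

A rotation by 30 degrees sends (x, y) to (sqrt(3)x/2 - y/2, x/2 + sqrt(3)y/2).
Substitute the transformed coordinates into each option and compare with the original:
(A) x^2 + y^2  ->  (sqrt(3)x/2 - y/2)^2 + (x/2 + sqrt(3)y/2)^2 = x^2 + y^2   [equals x^2 + y^2: invariant]
(B) x - y  ->  (sqrt(3)x/2 - y/2) - (x/2 + sqrt(3)y/2) = -x/2 + sqrt(3)x/2 - sqrt(3)y/2 - y/2   [differs from x - y: not invariant]
(C) 2x + y  ->  2(sqrt(3)x/2 - y/2) + (x/2 + sqrt(3)y/2) = x/2 + sqrt(3)x - y + sqrt(3)y/2   [differs from 2x + y: not invariant]
(D) x^2 - y^2  ->  (sqrt(3)x/2 - y/2)^2 - (x/2 + sqrt(3)y/2)^2 = x^2/2 - sqrt(3)xy - y^2/2   [differs from x^2 - y^2: not invariant]

Only option (A), x^2 + y^2, is unchanged by the transformation.
Geometrically, x^2 + y^2 is the squared distance from the origin, which every rotation about the origin preserves.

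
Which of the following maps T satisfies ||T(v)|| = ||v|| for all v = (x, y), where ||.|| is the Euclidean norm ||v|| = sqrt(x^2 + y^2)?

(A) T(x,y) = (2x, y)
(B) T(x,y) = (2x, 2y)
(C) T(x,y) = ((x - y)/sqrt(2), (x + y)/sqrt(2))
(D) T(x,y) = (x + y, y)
C

A transformation preserves a norm if ||T(v)|| = ||v|| for every v; a single vector where the norm changes rules an option out.

(A) T(x,y) = (2x, y): v = (1, 0) has norm sqrt((1)^2 + (0)^2) = 1, but T(v) = (2, 0) has norm 2 -- not preserved.
(B) T(x,y) = (2x, 2y): v = (1, 0) has norm sqrt((1)^2 + (0)^2) = 1, but T(v) = (2, 0) has norm 2 -- not preserved.
(C) T(x,y) = ((x - y)/sqrt(2), (x + y)/sqrt(2)): preserves the norm -- it is an orthogonal map (a rotation/reflection), and (sqrt(2)(x - y)/2)^2 + (sqrt(2)(x + y)/2)^2 simplifies to x^2 + y^2.
(D) T(x,y) = (x + y, y): v = (0, 1) has norm sqrt((0)^2 + (1)^2) = 1, but T(v) = (1, 1) has norm sqrt(2) -- not preserved.

Therefore the answer is (C).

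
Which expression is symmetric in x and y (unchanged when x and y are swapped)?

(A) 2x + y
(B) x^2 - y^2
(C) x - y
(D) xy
D

A symmetric expression is unchanged when the variables are permuted; here the transformation to test is the swap (x, y) -> (y, x).
Substitute the transformed coordinates into each option and compare with the original:
(A) 2x + y  ->  2(y) + (x) = x + 2y   [differs from 2x + y: not invariant]
(B) x^2 - y^2  ->  (y)^2 - (x)^2 = -x^2 + y^2   [differs from x^2 - y^2: not invariant]
(C) x - y  ->  (y) - (x) = -x + y   [differs from x - y: not invariant]
(D) xy  ->  (y)(x) = xy   [equals xy: invariant]

Only option (D), xy, is unchanged by the transformation.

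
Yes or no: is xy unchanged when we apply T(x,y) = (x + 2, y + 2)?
No

Substitute T(x,y) = (x + 2, y + 2) into the expression and compare with the original.

Original: xy
After applying T: (x + 2)(y + 2) = xy + 2x + 2y + 4

This differs from the original xy (difference: 2x + 2y + 4), so the expression is NOT invariant.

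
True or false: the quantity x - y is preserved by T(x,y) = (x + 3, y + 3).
True

Substitute T(x,y) = (x + 3, y + 3) into the expression and compare with the original.

Original: x - y
After applying T: (x + 3) - (y + 3) = x - y

This is identical to the original x - y, so the expression is invariant.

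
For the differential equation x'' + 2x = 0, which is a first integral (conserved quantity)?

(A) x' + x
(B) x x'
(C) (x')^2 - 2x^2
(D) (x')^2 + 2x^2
D

A first integral I satisfies dI/dt = 0 along every solution. Differentiate each option and use the equation of motion:
(A) d/dt[x' + x] = x'' + x' = -2x + x', not identically 0
(B) d/dt[x x'] = (x')^2 + x x'' = (x')^2 - 2x^2, not identically 0
(C) d/dt[(x')^2 - 2x^2] = 2x'x'' - 4x x' = -8x x', not identically 0
(D) d/dt[(x')^2 + 2x^2] = 2x'x'' + 4x x' = 2x'(-2x) + 4x x' = 0

Only (D) has zero time-derivative. So the energy-like quantity (x')^2 + 2x^2 is the first integral.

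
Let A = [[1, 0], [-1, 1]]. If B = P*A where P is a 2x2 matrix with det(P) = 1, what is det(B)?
1

By the multiplicative property of determinants, det(B) = det(P*A) = det(P) * det(A) = det(A),
so the determinant is invariant under multiplication by any determinant-1 matrix; we just need det(A).

det(A) = (1)(1) - (0)(-1) = 1 - 0 = 1

Therefore det(B) = 1 * 1 = 1.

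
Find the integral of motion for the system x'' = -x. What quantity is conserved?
E = (x')^2 + x^2

Multiply the equation by x':
x' * x'' = -x * x'
The left side is d/dt[(x')^2/2] and the right side is d/dt[-x^2/2], so
d/dt[(x')^2/2 + x^2/2] = 0, i.e. (x')^2/2 + x^2/2 = constant.
Multiplying by 2, the integral of motion is E = (x')^2 + x^2.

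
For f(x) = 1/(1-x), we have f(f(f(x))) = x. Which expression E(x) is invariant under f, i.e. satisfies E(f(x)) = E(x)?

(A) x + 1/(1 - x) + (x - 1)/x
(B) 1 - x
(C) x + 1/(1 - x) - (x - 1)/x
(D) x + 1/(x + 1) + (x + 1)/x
A

Replace x by f(x) = 1/(1 - x) in each option and simplify. As a quick numerical cross-check, also compare E(4) with E(f(4)) = E(-1/3).

(A) x + 1/(1 - x) + (x - 1)/x  ->  (1/(1 - x)) + 1/(1 - (1/(1 - x))) + ((1/(1 - x)) - 1)/(1/(1 - x)), which simplifies back to x + 1/(1 - x) + (x - 1)/x; check: E(4) = 53/12, E(-1/3) = 53/12.   [invariant]
(B) 1 - x  ->  1 - (1/(1 - x)) = x/(x - 1); check: E(4) = -3 but E(-1/3) = 4/3.   [not invariant]
(C) x + 1/(1 - x) - (x - 1)/x  ->  (1/(1 - x)) + 1/(1 - (1/(1 - x))) - ((1/(1 - x)) - 1)/(1/(1 - x)) = (x^2(1 - x) - x + (x - 1)^2)/(x(x - 1)); check: E(4) = 35/12 but E(-1/3) = -43/12.   [not invariant]
(D) x + 1/(x + 1) + (x + 1)/x  ->  (1/(1 - x)) + 1/((1/(1 - x)) + 1) + ((1/(1 - x)) + 1)/(1/(1 - x)) = (-x^3 + 6x^2 - 11x + 7)/(x^2 - 3x + 2); check: E(4) = 109/20 but E(-1/3) = -5/6.   [not invariant]

Only (A) is unchanged. Indeed f(f(x)) = 1/(1 - 1/(1-x)) = (1-x)/(-x) = (x-1)/x, so E(x) = x + f(x) + f(f(x)) is the sum over the whole 3-cycle; applying f just permutes the three terms cyclically (x -> f(x) -> f(f(x)) -> x), leaving the sum unchanged.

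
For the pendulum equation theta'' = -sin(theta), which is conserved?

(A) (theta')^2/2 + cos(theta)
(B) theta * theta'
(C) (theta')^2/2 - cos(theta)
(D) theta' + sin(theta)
C

A first integral I satisfies dI/dt = 0 along every solution. Differentiate each option and use the equation of motion:
(A) d/dt[(theta')^2/2 + cos(theta)] = theta' theta'' - sin(theta) theta' = -2 theta' sin(theta), not identically 0
(B) d/dt[theta * theta'] = (theta')^2 + theta theta'' = (theta')^2 - theta sin(theta), not identically 0
(C) d/dt[(theta')^2/2 - cos(theta)] = theta' theta'' + sin(theta) theta' = theta'(-sin(theta)) + theta' sin(theta) = 0
(D) d/dt[theta' + sin(theta)] = theta'' + cos(theta) theta' = -sin(theta) + theta' cos(theta), not identically 0

Only (C) has zero time-derivative. This is the total energy: kinetic (theta')^2/2 plus potential -cos(theta).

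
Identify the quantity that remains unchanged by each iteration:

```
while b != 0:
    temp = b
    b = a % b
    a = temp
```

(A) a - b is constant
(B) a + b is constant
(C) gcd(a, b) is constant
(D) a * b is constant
C

A loop invariant must hold before the first iteration and be re-established by every execution of the body.

(C) gcd(a, b) is constant: One iteration replaces (a, b) by (b, a mod b). Since a mod b = a - q*b for an integer q, any common divisor of a and b divides b and a mod b, and conversely; hence gcd(b, a mod b) = gcd(a, b). For instance (25, 12) -> (12, 1) keeps gcd = 1. At exit b = 0 and a = gcd of the original inputs.

The other options fail:
(A) a - b is constant: e.g. (a, b) = (25, 12) -> (12, 1): the difference goes from 13 to 11.
(B) a + b is constant: e.g. (a, b) = (25, 12) -> (12, 1): the sum goes from 37 to 13.
(D) a * b is constant: e.g. (a, b) = (25, 12) -> (12, 1): the product goes from 300 to 12.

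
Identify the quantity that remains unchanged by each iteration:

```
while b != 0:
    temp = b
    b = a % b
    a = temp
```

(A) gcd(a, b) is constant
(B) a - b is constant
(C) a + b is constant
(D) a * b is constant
A

A loop invariant must hold before the first iteration and be re-established by every execution of the body.

(A) gcd(a, b) is constant: One iteration replaces (a, b) by (b, a mod b). Since a mod b = a - q*b for an integer q, any common divisor of a and b divides b and a mod b, and conversely; hence gcd(b, a mod b) = gcd(a, b). For instance (17, 6) -> (6, 5) keeps gcd = 1. At exit b = 0 and a = gcd of the original inputs.

The other options fail:
(B) a - b is constant: e.g. (a, b) = (17, 6) -> (6, 5): the difference goes from 11 to 1.
(C) a + b is constant: e.g. (a, b) = (17, 6) -> (6, 5): the sum goes from 23 to 11.
(D) a * b is constant: e.g. (a, b) = (17, 6) -> (6, 5): the product goes from 102 to 30.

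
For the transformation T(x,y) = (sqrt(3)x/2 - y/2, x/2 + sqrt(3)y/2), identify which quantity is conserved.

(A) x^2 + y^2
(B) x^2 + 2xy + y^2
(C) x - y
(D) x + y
A

An expression E(x,y) is invariant under T if E(T(x,y)) = E(x,y). Here T(x,y) = (sqrt(3)x/2 - y/2, x/2 + sqrt(3)y/2).
Substitute the transformed coordinates into each option and compare with the original:
(A) x^2 + y^2  ->  (sqrt(3)x/2 - y/2)^2 + (x/2 + sqrt(3)y/2)^2 = x^2 + y^2   [equals x^2 + y^2: invariant]
(B) x^2 + 2xy + y^2  ->  (sqrt(3)x/2 - y/2)^2 + 2(sqrt(3)x/2 - y/2)(x/2 + sqrt(3)y/2) + (x/2 + sqrt(3)y/2)^2 = sqrt(3)x^2/2 + x^2 + xy - sqrt(3)y^2/2 + y^2   [differs from x^2 + 2xy + y^2: not invariant]
(C) x - y  ->  (sqrt(3)x/2 - y/2) - (x/2 + sqrt(3)y/2) = -x/2 + sqrt(3)x/2 - sqrt(3)y/2 - y/2   [differs from x - y: not invariant]
(D) x + y  ->  (sqrt(3)x/2 - y/2) + (x/2 + sqrt(3)y/2) = x/2 + sqrt(3)x/2 - y/2 + sqrt(3)y/2   [differs from x + y: not invariant]

Only option (A), x^2 + y^2, is unchanged by the transformation.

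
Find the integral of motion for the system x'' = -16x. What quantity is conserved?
E = (x')^2 + 16x^2

Multiply the equation by x':
x' * x'' = -16x * x'
The left side is d/dt[(x')^2/2] and the right side is d/dt[-16x^2/2], so
d/dt[(x')^2/2 + 16x^2/2] = 0, i.e. (x')^2/2 + 16x^2/2 = constant.
Multiplying by 2, the integral of motion is E = (x')^2 + 16x^2.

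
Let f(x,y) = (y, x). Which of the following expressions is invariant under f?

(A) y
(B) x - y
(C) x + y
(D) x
C

For f(x,y) = (y, x):
After applying f: x' = y, y' = x. So x' + y' = y + x = x + y.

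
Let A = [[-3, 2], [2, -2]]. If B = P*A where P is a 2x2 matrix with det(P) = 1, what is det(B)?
2

By the multiplicative property of determinants, det(B) = det(P*A) = det(P) * det(A) = det(A),
so the determinant is invariant under multiplication by any determinant-1 matrix; we just need det(A).

det(A) = (-3)(-2) - (2)(2) = 6 - 4 = 2

Therefore det(B) = 1 * 2 = 2.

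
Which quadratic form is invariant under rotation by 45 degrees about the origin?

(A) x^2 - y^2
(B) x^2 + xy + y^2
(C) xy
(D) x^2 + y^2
D

Rotation by 45 degrees sends (x, y) to (sqrt(2)x/2 - sqrt(2)y/2, sqrt(2)x/2 + sqrt(2)y/2).
Substitute the transformed coordinates into each option and compare with the original:
(A) x^2 - y^2  ->  (sqrt(2)x/2 - sqrt(2)y/2)^2 - (sqrt(2)x/2 + sqrt(2)y/2)^2 = -2xy   [differs from x^2 - y^2: not invariant]
(B) x^2 + xy + y^2  ->  (sqrt(2)x/2 - sqrt(2)y/2)^2 + (sqrt(2)x/2 - sqrt(2)y/2)(sqrt(2)x/2 + sqrt(2)y/2) + (sqrt(2)x/2 + sqrt(2)y/2)^2 = 3x^2/2 + y^2/2   [differs from x^2 + xy + y^2: not invariant]
(C) xy  ->  (sqrt(2)x/2 - sqrt(2)y/2)(sqrt(2)x/2 + sqrt(2)y/2) = x^2/2 - y^2/2   [differs from xy: not invariant]
(D) x^2 + y^2  ->  (sqrt(2)x/2 - sqrt(2)y/2)^2 + (sqrt(2)x/2 + sqrt(2)y/2)^2 = x^2 + y^2   [equals x^2 + y^2: invariant]

Only option (D), x^2 + y^2, is unchanged by the transformation.
x^2 + y^2 is the squared distance from the origin, which rotations preserve.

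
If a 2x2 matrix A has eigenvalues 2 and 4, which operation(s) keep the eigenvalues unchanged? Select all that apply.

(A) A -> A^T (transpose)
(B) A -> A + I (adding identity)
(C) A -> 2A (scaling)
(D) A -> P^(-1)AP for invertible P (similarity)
A and D

Eigenvalues are preserved by:
1. Similarity transformations: A -> P^(-1)AP (same characteristic polynomial)
2. Transpose: A^T has the same eigenvalues as A

Eigenvalues are NOT preserved by:
- Adding identity: eigenvalues become 2+1, 4+1
- Scaling: eigenvalues become 4, 8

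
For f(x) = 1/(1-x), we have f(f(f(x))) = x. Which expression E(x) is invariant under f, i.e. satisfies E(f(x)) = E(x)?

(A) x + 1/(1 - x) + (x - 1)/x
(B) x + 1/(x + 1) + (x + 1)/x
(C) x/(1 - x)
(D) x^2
A

Replace x by f(x) = 1/(1 - x) in each option and simplify. As a quick numerical cross-check, also compare E(3) with E(f(3)) = E(-1/2).

(A) x + 1/(1 - x) + (x - 1)/x  ->  (1/(1 - x)) + 1/(1 - (1/(1 - x))) + ((1/(1 - x)) - 1)/(1/(1 - x)), which simplifies back to x + 1/(1 - x) + (x - 1)/x; check: E(3) = 19/6, E(-1/2) = 19/6.   [invariant]
(B) x + 1/(x + 1) + (x + 1)/x  ->  (1/(1 - x)) + 1/((1/(1 - x)) + 1) + ((1/(1 - x)) + 1)/(1/(1 - x)) = (-x^3 + 6x^2 - 11x + 7)/(x^2 - 3x + 2); check: E(3) = 55/12 but E(-1/2) = 1/2.   [not invariant]
(C) x/(1 - x)  ->  (1/(1 - x))/(1 - (1/(1 - x))) = -1/x; check: E(3) = -3/2 but E(-1/2) = -1/3.   [not invariant]
(D) x^2  ->  (1/(1 - x))^2 = (x - 1)^(-2); check: E(3) = 9 but E(-1/2) = 1/4.   [not invariant]

Only (A) is unchanged. Indeed f(f(x)) = 1/(1 - 1/(1-x)) = (1-x)/(-x) = (x-1)/x, so E(x) = x + f(x) + f(f(x)) is the sum over the whole 3-cycle; applying f just permutes the three terms cyclically (x -> f(x) -> f(f(x)) -> x), leaving the sum unchanged.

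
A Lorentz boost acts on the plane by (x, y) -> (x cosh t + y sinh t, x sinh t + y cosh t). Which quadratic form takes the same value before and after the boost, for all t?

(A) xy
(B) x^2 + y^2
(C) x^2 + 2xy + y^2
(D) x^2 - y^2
D

Write x' = x cosh t + y sinh t, y' = x sinh t + y cosh t and substitute into each option:
(A) xy: (x cosh t + y sinh t)(x sinh t + y cosh t) = xy(cosh^2 t + sinh^2 t) + (x^2 + y^2) sinh t cosh t = xy cosh 2t + (x^2 + y^2)(sinh 2t)/2   [not invariant for t != 0]
(B) x^2 + y^2: (x cosh t + y sinh t)^2 + (x sinh t + y cosh t)^2 = (x^2 + y^2)(cosh^2 t + sinh^2 t) + 4xy sinh t cosh t = (x^2 + y^2) cosh 2t + 2xy sinh 2t   [not invariant for t != 0]
(C) x^2 + 2xy + y^2: (x' + y')^2 with x' + y' = (x + y)(cosh t + sinh t) = (x + y)e^t, so it becomes (x + y)^2 e^(2t)   [not invariant for t != 0]
(D) x^2 - y^2: (x cosh t + y sinh t)^2 - (x sinh t + y cosh t)^2 = x^2(cosh^2 t - sinh^2 t) + 2xy(cosh t sinh t - sinh t cosh t) + y^2(sinh^2 t - cosh^2 t) = x^2 - y^2   [invariant, using cosh^2 t - sinh^2 t = 1]

Only (D) x^2 - y^2 is unchanged; it is the Minkowski form preserved by Lorentz boosts, just as x^2 + y^2 is preserved by ordinary rotations.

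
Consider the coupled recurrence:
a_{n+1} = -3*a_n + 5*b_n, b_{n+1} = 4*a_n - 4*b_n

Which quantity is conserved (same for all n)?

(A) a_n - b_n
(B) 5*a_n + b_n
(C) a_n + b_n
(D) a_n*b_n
C

Replace a_n by a_{n+1} = -3*a_n + 5*b_n and b_n by b_{n+1} = 4*a_n - 4*b_n in each option and simplify:
(A) a_n - b_n  ->  (-3*a_n + 5*b_n) - (4*a_n - 4*b_n) = -7*a_n + 9*b_n   [not conserved]
(B) 5*a_n + b_n  ->  5*(-3*a_n + 5*b_n) + (4*a_n - 4*b_n) = -11*a_n + 21*b_n   [not conserved]
(C) a_n + b_n  ->  (-3*a_n + 5*b_n) + (4*a_n - 4*b_n) = a_n + b_n   [conserved]
(D) a_n*b_n  ->  (-3*a_n + 5*b_n)*(4*a_n - 4*b_n) = -12*a_n^2 + 32*a_n*b_n - 20*b_n^2   [not conserved]

Only (C) a_n + b_n returns to itself after one step, so it is the conserved quantity.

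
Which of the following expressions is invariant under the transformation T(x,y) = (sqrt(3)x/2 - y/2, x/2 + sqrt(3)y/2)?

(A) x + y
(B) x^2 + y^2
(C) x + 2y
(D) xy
B

An expression E(x,y) is invariant under T if E(T(x,y)) = E(x,y). Here T(x,y) = (sqrt(3)x/2 - y/2, x/2 + sqrt(3)y/2).
Substitute the transformed coordinates into each option and compare with the original:
(A) x + y  ->  (sqrt(3)x/2 - y/2) + (x/2 + sqrt(3)y/2) = x/2 + sqrt(3)x/2 - y/2 + sqrt(3)y/2   [differs from x + y: not invariant]
(B) x^2 + y^2  ->  (sqrt(3)x/2 - y/2)^2 + (x/2 + sqrt(3)y/2)^2 = x^2 + y^2   [equals x^2 + y^2: invariant]
(C) x + 2y  ->  (sqrt(3)x/2 - y/2) + 2(x/2 + sqrt(3)y/2) = sqrt(3)x/2 + x - y/2 + sqrt(3)y   [differs from x + 2y: not invariant]
(D) xy  ->  (sqrt(3)x/2 - y/2)(x/2 + sqrt(3)y/2) = sqrt(3)x^2/4 + xy/2 - sqrt(3)y^2/4   [differs from xy: not invariant]

Only option (B), x^2 + y^2, is unchanged by the transformation.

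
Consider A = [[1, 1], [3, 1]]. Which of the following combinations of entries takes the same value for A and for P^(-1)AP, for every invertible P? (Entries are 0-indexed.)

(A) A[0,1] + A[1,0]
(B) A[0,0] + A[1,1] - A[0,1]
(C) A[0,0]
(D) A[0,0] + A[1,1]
D

A[0,0] + A[1,1] is the trace of A. By the cyclic property of the trace, tr(P^(-1)AP) = tr(APP^(-1)) = tr(A), so it is the same for every matrix similar to A.

The other combinations are not similarity invariants. For example, take P = [[1, -1], [0, 1]] (det P = 1), so P^(-1) = [[1, 1], [0, 1]] and
B = P^(-1)AP = [[4, -2], [3, -2]].
Evaluating each option on A and on B:
(A) A[0,1] + A[1,0]: 4 for A, 1 for B -> changes
(B) A[0,0] + A[1,1] - A[0,1]: 1 for A, 4 for B -> changes
(C) A[0,0]: 1 for A, 4 for B -> changes
(D) A[0,0] + A[1,1]: 2 for A, 2 for B -> unchanged

Only (D) A[0,0] + A[1,1] = 2 survives (and it does so for every P, not just this one), so it is the invariant.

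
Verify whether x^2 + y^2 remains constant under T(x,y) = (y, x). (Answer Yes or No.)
Yes

Substitute T(x,y) = (y, x) into the expression and compare with the original.

Original: x^2 + y^2
After applying T: (y)^2 + (x)^2 = x^2 + y^2

This is identical to the original x^2 + y^2, so the expression is invariant.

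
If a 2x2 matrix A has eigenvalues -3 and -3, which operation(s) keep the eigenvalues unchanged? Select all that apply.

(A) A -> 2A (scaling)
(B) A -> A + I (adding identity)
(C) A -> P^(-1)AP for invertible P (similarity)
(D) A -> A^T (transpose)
C and D

Eigenvalues are preserved by:
1. Similarity transformations: A -> P^(-1)AP (same characteristic polynomial)
2. Transpose: A^T has the same eigenvalues as A

Eigenvalues are NOT preserved by:
- Adding identity: eigenvalues become -3+1, -3+1
- Scaling: eigenvalues become -6, -6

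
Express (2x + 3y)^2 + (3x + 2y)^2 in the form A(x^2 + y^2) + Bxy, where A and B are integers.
13(x^2 + y^2) + 24xy

Expanding: (2x + 3y)^2 = 4x^2 + 12xy + 9y^2
(3x + 2y)^2 = 9x^2 + 12xy + 4y^2
Sum = (4+9)(x^2+y^2) + 24xy = 13(x^2 + y^2) + 24xy
This is symmetric in x and y.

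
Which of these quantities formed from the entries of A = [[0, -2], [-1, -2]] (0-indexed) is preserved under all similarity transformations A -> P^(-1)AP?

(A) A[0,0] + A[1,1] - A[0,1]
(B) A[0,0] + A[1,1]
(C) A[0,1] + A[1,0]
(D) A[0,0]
B

A[0,0] + A[1,1] is the trace of A. By the cyclic property of the trace, tr(P^(-1)AP) = tr(APP^(-1)) = tr(A), so it is the same for every matrix similar to A.

The other combinations are not similarity invariants. For example, take P = [[1, 1], [0, 1]] (det P = 1), so P^(-1) = [[1, -1], [0, 1]] and
B = P^(-1)AP = [[1, 1], [-1, -3]].
Evaluating each option on A and on B:
(A) A[0,0] + A[1,1] - A[0,1]: 0 for A, -3 for B -> changes
(B) A[0,0] + A[1,1]: -2 for A, -2 for B -> unchanged
(C) A[0,1] + A[1,0]: -3 for A, 0 for B -> changes
(D) A[0,0]: 0 for A, 1 for B -> changes

Only (B) A[0,0] + A[1,1] = -2 survives (and it does so for every P, not just this one), so it is the invariant.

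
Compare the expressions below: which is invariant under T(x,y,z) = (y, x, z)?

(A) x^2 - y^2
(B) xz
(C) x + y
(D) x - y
C

Apply T(x,y,z) = (y, x, z) to each option, i.e. replace (x, y, z) by the transformed coordinates.
Substitute the transformed coordinates into each option and compare with the original:
(A) x^2 - y^2  ->  (y)^2 - (x)^2 = -x^2 + y^2   [differs from x^2 - y^2: not invariant]
(B) xz  ->  (y)(z) = yz   [differs from xz: not invariant]
(C) x + y  ->  (y) + (x) = x + y   [equals x + y: invariant]
(D) x - y  ->  (y) - (x) = -x + y   [differs from x - y: not invariant]

Only option (C), x + y, is unchanged by the transformation.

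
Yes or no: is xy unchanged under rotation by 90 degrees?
No

Applying rotation by 90 degrees: x' = x*cos(90 degrees) - y*sin(90 degrees) = -y, y' = x*sin(90 degrees) + y*cos(90 degrees) = x

Substituting into xy:
(-y)(x)
= -xy

This differs from the original expression xy, so it is NOT invariant.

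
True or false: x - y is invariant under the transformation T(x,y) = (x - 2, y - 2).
True

Substitute T(x,y) = (x - 2, y - 2) into the expression and compare with the original.

Original: x - y
After applying T: (x - 2) - (y - 2) = x - y

This is identical to the original x - y, so the expression is invariant.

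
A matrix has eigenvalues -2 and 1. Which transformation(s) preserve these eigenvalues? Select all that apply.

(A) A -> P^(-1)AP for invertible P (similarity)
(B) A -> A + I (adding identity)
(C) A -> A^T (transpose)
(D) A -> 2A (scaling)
A and C

Eigenvalues are preserved by:
1. Similarity transformations: A -> P^(-1)AP (same characteristic polynomial)
2. Transpose: A^T has the same eigenvalues as A

Eigenvalues are NOT preserved by:
- Adding identity: eigenvalues become -2+1, 1+1
- Scaling: eigenvalues become -4, 2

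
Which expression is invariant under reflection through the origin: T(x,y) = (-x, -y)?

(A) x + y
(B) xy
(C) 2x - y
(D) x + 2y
B

The map is reflection through the origin: T(x,y) = (-x, -y).
Substitute the transformed coordinates into each option and compare with the original:
(A) x + y  ->  (-x) + (-y) = -x - y   [differs from x + y: not invariant]
(B) xy  ->  (-x)(-y) = xy   [equals xy: invariant]
(C) 2x - y  ->  2(-x) - (-y) = -2x + y   [differs from 2x - y: not invariant]
(D) x + 2y  ->  (-x) + 2(-y) = -x - 2y   [differs from x + 2y: not invariant]

Only option (B), xy, is unchanged by the transformation.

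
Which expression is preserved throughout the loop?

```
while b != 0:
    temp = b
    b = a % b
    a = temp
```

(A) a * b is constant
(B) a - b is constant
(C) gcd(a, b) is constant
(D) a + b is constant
C

A loop invariant must hold before the first iteration and be re-established by every execution of the body.

(C) gcd(a, b) is constant: One iteration replaces (a, b) by (b, a mod b). Since a mod b = a - q*b for an integer q, any common divisor of a and b divides b and a mod b, and conversely; hence gcd(b, a mod b) = gcd(a, b). For instance (35, 11) -> (11, 2) keeps gcd = 1. At exit b = 0 and a = gcd of the original inputs.

The other options fail:
(A) a * b is constant: e.g. (a, b) = (35, 11) -> (11, 2): the product goes from 385 to 22.
(B) a - b is constant: e.g. (a, b) = (35, 11) -> (11, 2): the difference goes from 24 to 9.
(D) a + b is constant: e.g. (a, b) = (35, 11) -> (11, 2): the sum goes from 46 to 13.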